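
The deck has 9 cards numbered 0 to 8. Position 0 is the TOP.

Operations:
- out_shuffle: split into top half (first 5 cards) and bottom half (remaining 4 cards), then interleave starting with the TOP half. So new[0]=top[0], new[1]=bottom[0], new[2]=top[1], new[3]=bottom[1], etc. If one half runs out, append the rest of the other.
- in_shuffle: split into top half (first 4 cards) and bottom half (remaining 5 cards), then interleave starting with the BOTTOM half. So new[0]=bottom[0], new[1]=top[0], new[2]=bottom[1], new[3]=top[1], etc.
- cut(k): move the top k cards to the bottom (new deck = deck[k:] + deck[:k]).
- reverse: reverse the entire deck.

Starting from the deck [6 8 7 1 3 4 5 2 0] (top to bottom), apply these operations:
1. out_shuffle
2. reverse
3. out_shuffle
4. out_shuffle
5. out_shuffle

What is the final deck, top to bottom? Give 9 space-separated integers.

Answer: 3 6 4 8 5 7 2 1 0

Derivation:
After op 1 (out_shuffle): [6 4 8 5 7 2 1 0 3]
After op 2 (reverse): [3 0 1 2 7 5 8 4 6]
After op 3 (out_shuffle): [3 5 0 8 1 4 2 6 7]
After op 4 (out_shuffle): [3 4 5 2 0 6 8 7 1]
After op 5 (out_shuffle): [3 6 4 8 5 7 2 1 0]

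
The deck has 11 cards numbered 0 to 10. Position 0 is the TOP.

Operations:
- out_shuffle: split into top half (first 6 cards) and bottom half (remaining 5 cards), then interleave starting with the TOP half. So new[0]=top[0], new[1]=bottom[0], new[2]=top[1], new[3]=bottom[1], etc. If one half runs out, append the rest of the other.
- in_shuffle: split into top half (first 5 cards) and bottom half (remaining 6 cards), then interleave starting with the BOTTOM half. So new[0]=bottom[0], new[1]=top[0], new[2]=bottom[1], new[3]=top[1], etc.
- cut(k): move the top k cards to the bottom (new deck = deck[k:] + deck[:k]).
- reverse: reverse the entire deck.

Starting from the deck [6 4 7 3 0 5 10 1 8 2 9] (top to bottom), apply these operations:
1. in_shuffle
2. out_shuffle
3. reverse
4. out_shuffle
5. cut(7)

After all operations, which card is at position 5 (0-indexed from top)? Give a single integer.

After op 1 (in_shuffle): [5 6 10 4 1 7 8 3 2 0 9]
After op 2 (out_shuffle): [5 8 6 3 10 2 4 0 1 9 7]
After op 3 (reverse): [7 9 1 0 4 2 10 3 6 8 5]
After op 4 (out_shuffle): [7 10 9 3 1 6 0 8 4 5 2]
After op 5 (cut(7)): [8 4 5 2 7 10 9 3 1 6 0]
Position 5: card 10.

Answer: 10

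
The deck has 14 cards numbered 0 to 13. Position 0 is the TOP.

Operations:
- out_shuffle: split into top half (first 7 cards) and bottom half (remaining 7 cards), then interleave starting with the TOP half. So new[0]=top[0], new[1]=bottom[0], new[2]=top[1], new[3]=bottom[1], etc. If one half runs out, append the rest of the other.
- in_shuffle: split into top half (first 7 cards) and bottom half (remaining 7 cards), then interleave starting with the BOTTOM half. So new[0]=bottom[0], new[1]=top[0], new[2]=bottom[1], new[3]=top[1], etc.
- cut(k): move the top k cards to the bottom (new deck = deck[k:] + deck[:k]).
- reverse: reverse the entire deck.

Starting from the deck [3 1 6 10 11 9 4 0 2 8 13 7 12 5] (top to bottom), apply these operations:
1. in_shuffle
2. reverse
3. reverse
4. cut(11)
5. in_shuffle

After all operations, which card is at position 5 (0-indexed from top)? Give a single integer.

Answer: 4

Derivation:
After op 1 (in_shuffle): [0 3 2 1 8 6 13 10 7 11 12 9 5 4]
After op 2 (reverse): [4 5 9 12 11 7 10 13 6 8 1 2 3 0]
After op 3 (reverse): [0 3 2 1 8 6 13 10 7 11 12 9 5 4]
After op 4 (cut(11)): [9 5 4 0 3 2 1 8 6 13 10 7 11 12]
After op 5 (in_shuffle): [8 9 6 5 13 4 10 0 7 3 11 2 12 1]
Position 5: card 4.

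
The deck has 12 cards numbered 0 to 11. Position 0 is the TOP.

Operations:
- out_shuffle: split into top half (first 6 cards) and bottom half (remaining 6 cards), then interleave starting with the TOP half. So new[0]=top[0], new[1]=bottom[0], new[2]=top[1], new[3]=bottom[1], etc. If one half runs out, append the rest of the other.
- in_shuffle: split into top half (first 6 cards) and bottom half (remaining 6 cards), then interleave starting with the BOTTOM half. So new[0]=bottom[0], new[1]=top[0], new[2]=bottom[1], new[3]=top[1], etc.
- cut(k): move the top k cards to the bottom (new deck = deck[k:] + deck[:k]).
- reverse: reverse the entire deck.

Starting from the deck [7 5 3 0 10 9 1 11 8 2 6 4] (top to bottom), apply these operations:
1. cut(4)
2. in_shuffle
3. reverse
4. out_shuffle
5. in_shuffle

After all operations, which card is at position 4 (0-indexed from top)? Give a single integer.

After op 1 (cut(4)): [10 9 1 11 8 2 6 4 7 5 3 0]
After op 2 (in_shuffle): [6 10 4 9 7 1 5 11 3 8 0 2]
After op 3 (reverse): [2 0 8 3 11 5 1 7 9 4 10 6]
After op 4 (out_shuffle): [2 1 0 7 8 9 3 4 11 10 5 6]
After op 5 (in_shuffle): [3 2 4 1 11 0 10 7 5 8 6 9]
Position 4: card 11.

Answer: 11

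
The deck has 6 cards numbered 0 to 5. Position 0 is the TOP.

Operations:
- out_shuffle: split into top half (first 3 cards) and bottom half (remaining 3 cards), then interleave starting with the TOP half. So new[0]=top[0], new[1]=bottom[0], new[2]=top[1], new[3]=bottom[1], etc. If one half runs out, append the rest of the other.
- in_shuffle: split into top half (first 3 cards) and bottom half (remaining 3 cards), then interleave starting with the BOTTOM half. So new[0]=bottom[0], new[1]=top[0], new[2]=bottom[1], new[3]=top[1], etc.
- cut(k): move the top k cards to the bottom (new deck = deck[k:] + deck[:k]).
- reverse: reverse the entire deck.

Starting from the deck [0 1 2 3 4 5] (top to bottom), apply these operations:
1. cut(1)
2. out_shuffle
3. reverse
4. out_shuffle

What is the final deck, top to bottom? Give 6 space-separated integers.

Answer: 0 2 3 4 5 1

Derivation:
After op 1 (cut(1)): [1 2 3 4 5 0]
After op 2 (out_shuffle): [1 4 2 5 3 0]
After op 3 (reverse): [0 3 5 2 4 1]
After op 4 (out_shuffle): [0 2 3 4 5 1]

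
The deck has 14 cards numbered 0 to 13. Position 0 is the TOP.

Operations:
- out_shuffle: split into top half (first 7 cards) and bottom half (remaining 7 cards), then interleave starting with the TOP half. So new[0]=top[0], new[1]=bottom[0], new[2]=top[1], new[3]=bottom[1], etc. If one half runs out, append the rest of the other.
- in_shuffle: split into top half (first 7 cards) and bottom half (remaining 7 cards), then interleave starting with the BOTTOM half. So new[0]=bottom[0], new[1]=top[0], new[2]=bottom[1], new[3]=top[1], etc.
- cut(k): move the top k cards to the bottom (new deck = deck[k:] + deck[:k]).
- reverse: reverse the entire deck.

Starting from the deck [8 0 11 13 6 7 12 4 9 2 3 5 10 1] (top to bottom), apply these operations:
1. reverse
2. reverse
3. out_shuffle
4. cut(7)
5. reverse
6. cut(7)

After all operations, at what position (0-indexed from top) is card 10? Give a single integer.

After op 1 (reverse): [1 10 5 3 2 9 4 12 7 6 13 11 0 8]
After op 2 (reverse): [8 0 11 13 6 7 12 4 9 2 3 5 10 1]
After op 3 (out_shuffle): [8 4 0 9 11 2 13 3 6 5 7 10 12 1]
After op 4 (cut(7)): [3 6 5 7 10 12 1 8 4 0 9 11 2 13]
After op 5 (reverse): [13 2 11 9 0 4 8 1 12 10 7 5 6 3]
After op 6 (cut(7)): [1 12 10 7 5 6 3 13 2 11 9 0 4 8]
Card 10 is at position 2.

Answer: 2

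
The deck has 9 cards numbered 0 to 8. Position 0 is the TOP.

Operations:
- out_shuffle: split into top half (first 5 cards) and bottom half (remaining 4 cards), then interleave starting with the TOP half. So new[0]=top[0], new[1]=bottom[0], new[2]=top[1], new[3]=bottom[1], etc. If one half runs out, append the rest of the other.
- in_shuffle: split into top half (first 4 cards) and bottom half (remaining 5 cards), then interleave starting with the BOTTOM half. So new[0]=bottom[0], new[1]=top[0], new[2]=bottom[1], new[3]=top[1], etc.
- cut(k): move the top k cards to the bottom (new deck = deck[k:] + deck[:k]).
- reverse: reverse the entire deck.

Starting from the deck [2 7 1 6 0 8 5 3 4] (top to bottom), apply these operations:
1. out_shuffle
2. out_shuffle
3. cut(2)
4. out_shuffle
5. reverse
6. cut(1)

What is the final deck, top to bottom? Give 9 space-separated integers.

Answer: 3 4 2 7 1 6 0 8 5

Derivation:
After op 1 (out_shuffle): [2 8 7 5 1 3 6 4 0]
After op 2 (out_shuffle): [2 3 8 6 7 4 5 0 1]
After op 3 (cut(2)): [8 6 7 4 5 0 1 2 3]
After op 4 (out_shuffle): [8 0 6 1 7 2 4 3 5]
After op 5 (reverse): [5 3 4 2 7 1 6 0 8]
After op 6 (cut(1)): [3 4 2 7 1 6 0 8 5]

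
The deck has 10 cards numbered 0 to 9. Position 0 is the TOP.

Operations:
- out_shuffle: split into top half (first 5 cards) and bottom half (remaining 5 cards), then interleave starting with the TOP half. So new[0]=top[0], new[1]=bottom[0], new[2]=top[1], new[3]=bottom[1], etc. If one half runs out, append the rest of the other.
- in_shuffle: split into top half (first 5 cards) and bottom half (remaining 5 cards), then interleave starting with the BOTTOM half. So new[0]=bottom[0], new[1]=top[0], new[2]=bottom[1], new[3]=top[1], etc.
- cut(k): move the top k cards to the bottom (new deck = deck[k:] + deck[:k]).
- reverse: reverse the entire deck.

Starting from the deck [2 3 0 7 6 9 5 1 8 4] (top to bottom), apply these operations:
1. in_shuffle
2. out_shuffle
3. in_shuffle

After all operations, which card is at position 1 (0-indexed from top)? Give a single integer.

After op 1 (in_shuffle): [9 2 5 3 1 0 8 7 4 6]
After op 2 (out_shuffle): [9 0 2 8 5 7 3 4 1 6]
After op 3 (in_shuffle): [7 9 3 0 4 2 1 8 6 5]
Position 1: card 9.

Answer: 9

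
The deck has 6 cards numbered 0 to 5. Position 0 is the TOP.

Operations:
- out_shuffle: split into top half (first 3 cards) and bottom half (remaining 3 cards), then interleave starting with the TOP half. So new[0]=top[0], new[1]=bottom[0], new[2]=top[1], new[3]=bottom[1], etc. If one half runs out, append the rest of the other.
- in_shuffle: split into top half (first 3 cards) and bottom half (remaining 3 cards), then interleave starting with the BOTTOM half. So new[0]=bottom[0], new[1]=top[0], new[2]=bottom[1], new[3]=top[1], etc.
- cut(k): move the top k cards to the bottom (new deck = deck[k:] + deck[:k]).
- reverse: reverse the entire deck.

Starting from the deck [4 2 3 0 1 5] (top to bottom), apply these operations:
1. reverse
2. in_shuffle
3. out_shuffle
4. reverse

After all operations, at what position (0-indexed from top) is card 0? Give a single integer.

After op 1 (reverse): [5 1 0 3 2 4]
After op 2 (in_shuffle): [3 5 2 1 4 0]
After op 3 (out_shuffle): [3 1 5 4 2 0]
After op 4 (reverse): [0 2 4 5 1 3]
Card 0 is at position 0.

Answer: 0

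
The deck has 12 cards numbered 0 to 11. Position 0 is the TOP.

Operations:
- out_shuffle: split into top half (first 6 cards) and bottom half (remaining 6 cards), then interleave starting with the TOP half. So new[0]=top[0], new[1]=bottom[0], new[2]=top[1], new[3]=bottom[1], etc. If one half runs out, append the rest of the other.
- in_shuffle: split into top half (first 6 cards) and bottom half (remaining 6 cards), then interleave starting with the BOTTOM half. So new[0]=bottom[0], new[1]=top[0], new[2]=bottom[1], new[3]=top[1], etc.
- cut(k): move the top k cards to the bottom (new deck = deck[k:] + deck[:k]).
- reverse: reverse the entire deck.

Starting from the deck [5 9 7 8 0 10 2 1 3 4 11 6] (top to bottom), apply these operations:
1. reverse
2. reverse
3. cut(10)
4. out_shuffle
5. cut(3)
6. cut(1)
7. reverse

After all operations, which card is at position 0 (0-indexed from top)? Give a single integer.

Answer: 10

Derivation:
After op 1 (reverse): [6 11 4 3 1 2 10 0 8 7 9 5]
After op 2 (reverse): [5 9 7 8 0 10 2 1 3 4 11 6]
After op 3 (cut(10)): [11 6 5 9 7 8 0 10 2 1 3 4]
After op 4 (out_shuffle): [11 0 6 10 5 2 9 1 7 3 8 4]
After op 5 (cut(3)): [10 5 2 9 1 7 3 8 4 11 0 6]
After op 6 (cut(1)): [5 2 9 1 7 3 8 4 11 0 6 10]
After op 7 (reverse): [10 6 0 11 4 8 3 7 1 9 2 5]
Position 0: card 10.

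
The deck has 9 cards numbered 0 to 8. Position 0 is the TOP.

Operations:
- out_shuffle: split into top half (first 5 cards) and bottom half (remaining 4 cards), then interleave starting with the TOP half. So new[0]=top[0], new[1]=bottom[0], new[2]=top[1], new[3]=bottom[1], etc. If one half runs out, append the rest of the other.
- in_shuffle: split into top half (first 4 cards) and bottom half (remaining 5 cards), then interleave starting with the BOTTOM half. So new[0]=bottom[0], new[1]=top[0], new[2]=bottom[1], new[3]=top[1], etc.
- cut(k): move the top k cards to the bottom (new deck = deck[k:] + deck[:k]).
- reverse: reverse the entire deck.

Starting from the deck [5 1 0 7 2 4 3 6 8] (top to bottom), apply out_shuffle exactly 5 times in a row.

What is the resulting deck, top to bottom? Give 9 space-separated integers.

After op 1 (out_shuffle): [5 4 1 3 0 6 7 8 2]
After op 2 (out_shuffle): [5 6 4 7 1 8 3 2 0]
After op 3 (out_shuffle): [5 8 6 3 4 2 7 0 1]
After op 4 (out_shuffle): [5 2 8 7 6 0 3 1 4]
After op 5 (out_shuffle): [5 0 2 3 8 1 7 4 6]

Answer: 5 0 2 3 8 1 7 4 6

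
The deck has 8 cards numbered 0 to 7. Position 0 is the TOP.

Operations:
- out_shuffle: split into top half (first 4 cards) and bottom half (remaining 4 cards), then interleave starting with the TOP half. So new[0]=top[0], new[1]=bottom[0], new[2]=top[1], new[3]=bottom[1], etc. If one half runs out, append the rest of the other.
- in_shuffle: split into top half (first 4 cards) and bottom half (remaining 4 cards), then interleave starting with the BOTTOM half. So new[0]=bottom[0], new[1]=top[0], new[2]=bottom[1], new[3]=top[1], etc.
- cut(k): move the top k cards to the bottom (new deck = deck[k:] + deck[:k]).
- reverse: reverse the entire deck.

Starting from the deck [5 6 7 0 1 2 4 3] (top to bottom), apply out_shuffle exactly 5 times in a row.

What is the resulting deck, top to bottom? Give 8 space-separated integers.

Answer: 5 7 1 4 6 0 2 3

Derivation:
After op 1 (out_shuffle): [5 1 6 2 7 4 0 3]
After op 2 (out_shuffle): [5 7 1 4 6 0 2 3]
After op 3 (out_shuffle): [5 6 7 0 1 2 4 3]
After op 4 (out_shuffle): [5 1 6 2 7 4 0 3]
After op 5 (out_shuffle): [5 7 1 4 6 0 2 3]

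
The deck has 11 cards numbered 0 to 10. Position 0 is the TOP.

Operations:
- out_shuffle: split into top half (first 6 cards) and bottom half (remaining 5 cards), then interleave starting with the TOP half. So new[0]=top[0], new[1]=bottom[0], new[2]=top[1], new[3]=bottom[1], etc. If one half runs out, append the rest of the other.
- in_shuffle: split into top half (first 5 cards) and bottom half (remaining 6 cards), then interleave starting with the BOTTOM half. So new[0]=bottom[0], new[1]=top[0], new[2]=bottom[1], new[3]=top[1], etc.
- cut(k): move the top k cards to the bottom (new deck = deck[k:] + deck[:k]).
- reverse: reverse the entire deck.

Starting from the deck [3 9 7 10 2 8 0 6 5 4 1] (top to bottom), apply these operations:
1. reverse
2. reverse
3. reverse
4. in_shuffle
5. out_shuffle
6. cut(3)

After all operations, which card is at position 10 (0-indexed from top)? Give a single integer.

After op 1 (reverse): [1 4 5 6 0 8 2 10 7 9 3]
After op 2 (reverse): [3 9 7 10 2 8 0 6 5 4 1]
After op 3 (reverse): [1 4 5 6 0 8 2 10 7 9 3]
After op 4 (in_shuffle): [8 1 2 4 10 5 7 6 9 0 3]
After op 5 (out_shuffle): [8 7 1 6 2 9 4 0 10 3 5]
After op 6 (cut(3)): [6 2 9 4 0 10 3 5 8 7 1]
Position 10: card 1.

Answer: 1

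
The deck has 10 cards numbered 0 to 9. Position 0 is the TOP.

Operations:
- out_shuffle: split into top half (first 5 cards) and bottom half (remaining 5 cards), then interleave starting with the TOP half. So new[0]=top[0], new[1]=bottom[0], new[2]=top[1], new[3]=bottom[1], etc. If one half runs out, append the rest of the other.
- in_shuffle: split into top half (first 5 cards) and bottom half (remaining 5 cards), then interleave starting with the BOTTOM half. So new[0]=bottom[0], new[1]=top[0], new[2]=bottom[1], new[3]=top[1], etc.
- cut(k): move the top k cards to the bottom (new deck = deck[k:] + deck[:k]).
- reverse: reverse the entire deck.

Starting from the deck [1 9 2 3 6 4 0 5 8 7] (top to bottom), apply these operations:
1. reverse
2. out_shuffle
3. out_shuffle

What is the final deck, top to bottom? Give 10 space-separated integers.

After op 1 (reverse): [7 8 5 0 4 6 3 2 9 1]
After op 2 (out_shuffle): [7 6 8 3 5 2 0 9 4 1]
After op 3 (out_shuffle): [7 2 6 0 8 9 3 4 5 1]

Answer: 7 2 6 0 8 9 3 4 5 1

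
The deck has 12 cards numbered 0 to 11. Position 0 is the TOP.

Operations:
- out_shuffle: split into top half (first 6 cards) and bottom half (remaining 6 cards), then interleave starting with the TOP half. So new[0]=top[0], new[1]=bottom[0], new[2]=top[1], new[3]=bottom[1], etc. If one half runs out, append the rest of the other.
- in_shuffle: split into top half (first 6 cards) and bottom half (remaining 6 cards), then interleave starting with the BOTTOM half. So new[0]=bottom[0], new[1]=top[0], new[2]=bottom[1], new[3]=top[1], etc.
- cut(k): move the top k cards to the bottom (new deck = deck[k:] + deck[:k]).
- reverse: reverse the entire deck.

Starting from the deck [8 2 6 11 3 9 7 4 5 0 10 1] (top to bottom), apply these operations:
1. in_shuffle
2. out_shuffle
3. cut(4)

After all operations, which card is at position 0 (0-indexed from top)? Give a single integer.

After op 1 (in_shuffle): [7 8 4 2 5 6 0 11 10 3 1 9]
After op 2 (out_shuffle): [7 0 8 11 4 10 2 3 5 1 6 9]
After op 3 (cut(4)): [4 10 2 3 5 1 6 9 7 0 8 11]
Position 0: card 4.

Answer: 4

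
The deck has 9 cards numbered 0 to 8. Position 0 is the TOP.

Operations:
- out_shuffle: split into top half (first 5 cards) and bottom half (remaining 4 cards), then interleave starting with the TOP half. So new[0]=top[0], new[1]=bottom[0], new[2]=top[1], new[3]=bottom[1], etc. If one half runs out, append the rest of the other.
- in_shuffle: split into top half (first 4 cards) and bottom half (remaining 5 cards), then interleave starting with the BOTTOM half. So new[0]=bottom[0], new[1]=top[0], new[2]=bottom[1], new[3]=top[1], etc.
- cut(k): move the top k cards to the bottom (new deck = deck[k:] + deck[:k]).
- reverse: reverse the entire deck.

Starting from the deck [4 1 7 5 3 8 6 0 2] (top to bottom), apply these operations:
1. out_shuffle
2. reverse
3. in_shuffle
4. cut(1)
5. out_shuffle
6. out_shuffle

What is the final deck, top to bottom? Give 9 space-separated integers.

Answer: 3 4 8 1 6 7 0 5 2

Derivation:
After op 1 (out_shuffle): [4 8 1 6 7 0 5 2 3]
After op 2 (reverse): [3 2 5 0 7 6 1 8 4]
After op 3 (in_shuffle): [7 3 6 2 1 5 8 0 4]
After op 4 (cut(1)): [3 6 2 1 5 8 0 4 7]
After op 5 (out_shuffle): [3 8 6 0 2 4 1 7 5]
After op 6 (out_shuffle): [3 4 8 1 6 7 0 5 2]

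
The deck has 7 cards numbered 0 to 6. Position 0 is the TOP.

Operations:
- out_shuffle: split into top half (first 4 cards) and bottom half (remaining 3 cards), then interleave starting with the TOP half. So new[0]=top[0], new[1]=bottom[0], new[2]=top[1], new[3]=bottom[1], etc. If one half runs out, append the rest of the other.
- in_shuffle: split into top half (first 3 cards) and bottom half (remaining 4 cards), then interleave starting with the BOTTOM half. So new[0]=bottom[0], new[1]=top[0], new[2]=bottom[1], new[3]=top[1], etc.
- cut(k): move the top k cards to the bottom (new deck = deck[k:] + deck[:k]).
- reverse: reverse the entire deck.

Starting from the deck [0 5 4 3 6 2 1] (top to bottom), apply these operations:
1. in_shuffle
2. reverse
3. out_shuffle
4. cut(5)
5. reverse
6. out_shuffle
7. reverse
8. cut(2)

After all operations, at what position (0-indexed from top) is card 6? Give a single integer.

After op 1 (in_shuffle): [3 0 6 5 2 4 1]
After op 2 (reverse): [1 4 2 5 6 0 3]
After op 3 (out_shuffle): [1 6 4 0 2 3 5]
After op 4 (cut(5)): [3 5 1 6 4 0 2]
After op 5 (reverse): [2 0 4 6 1 5 3]
After op 6 (out_shuffle): [2 1 0 5 4 3 6]
After op 7 (reverse): [6 3 4 5 0 1 2]
After op 8 (cut(2)): [4 5 0 1 2 6 3]
Card 6 is at position 5.

Answer: 5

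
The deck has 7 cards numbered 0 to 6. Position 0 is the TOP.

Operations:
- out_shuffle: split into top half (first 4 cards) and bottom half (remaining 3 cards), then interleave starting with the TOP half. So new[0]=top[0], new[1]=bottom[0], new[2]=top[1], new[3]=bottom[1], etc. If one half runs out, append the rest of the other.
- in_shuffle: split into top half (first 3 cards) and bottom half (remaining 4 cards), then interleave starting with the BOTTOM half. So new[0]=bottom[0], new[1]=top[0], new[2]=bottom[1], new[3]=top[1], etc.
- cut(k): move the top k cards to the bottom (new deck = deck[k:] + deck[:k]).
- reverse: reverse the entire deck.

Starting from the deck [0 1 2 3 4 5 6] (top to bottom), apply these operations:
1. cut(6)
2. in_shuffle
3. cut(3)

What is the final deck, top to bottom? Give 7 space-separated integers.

Answer: 0 4 1 5 2 6 3

Derivation:
After op 1 (cut(6)): [6 0 1 2 3 4 5]
After op 2 (in_shuffle): [2 6 3 0 4 1 5]
After op 3 (cut(3)): [0 4 1 5 2 6 3]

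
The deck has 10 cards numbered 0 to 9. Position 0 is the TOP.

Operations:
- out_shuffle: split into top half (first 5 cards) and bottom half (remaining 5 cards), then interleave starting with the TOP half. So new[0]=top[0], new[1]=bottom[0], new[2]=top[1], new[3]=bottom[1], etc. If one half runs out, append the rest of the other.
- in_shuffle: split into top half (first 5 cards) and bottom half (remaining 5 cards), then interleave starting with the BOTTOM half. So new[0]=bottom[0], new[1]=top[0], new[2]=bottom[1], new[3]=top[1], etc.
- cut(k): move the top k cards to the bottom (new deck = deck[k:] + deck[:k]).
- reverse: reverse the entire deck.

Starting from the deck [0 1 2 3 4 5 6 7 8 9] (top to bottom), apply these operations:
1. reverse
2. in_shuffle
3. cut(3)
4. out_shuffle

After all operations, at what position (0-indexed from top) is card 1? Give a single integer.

After op 1 (reverse): [9 8 7 6 5 4 3 2 1 0]
After op 2 (in_shuffle): [4 9 3 8 2 7 1 6 0 5]
After op 3 (cut(3)): [8 2 7 1 6 0 5 4 9 3]
After op 4 (out_shuffle): [8 0 2 5 7 4 1 9 6 3]
Card 1 is at position 6.

Answer: 6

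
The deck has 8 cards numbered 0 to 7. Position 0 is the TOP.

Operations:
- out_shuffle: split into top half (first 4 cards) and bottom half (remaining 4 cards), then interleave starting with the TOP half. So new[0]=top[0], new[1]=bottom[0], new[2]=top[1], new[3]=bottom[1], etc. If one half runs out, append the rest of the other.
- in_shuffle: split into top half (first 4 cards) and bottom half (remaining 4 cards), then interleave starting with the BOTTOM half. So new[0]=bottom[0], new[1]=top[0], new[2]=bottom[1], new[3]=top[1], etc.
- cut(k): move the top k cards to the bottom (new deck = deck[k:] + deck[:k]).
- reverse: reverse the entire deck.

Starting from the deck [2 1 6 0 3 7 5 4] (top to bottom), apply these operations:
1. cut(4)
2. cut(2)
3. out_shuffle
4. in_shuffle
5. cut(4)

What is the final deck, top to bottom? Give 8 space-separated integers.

After op 1 (cut(4)): [3 7 5 4 2 1 6 0]
After op 2 (cut(2)): [5 4 2 1 6 0 3 7]
After op 3 (out_shuffle): [5 6 4 0 2 3 1 7]
After op 4 (in_shuffle): [2 5 3 6 1 4 7 0]
After op 5 (cut(4)): [1 4 7 0 2 5 3 6]

Answer: 1 4 7 0 2 5 3 6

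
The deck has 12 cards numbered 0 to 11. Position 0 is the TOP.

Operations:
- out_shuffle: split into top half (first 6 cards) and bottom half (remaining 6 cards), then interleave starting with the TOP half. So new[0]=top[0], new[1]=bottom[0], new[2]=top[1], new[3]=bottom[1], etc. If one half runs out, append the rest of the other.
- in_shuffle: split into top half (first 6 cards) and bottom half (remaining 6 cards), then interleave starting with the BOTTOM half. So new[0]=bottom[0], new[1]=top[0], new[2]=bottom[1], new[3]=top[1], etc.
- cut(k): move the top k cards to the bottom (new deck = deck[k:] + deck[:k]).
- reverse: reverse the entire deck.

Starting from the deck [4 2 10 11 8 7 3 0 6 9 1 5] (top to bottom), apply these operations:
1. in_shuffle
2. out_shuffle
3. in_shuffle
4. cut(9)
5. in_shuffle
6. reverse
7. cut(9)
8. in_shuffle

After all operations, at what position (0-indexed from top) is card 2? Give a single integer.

After op 1 (in_shuffle): [3 4 0 2 6 10 9 11 1 8 5 7]
After op 2 (out_shuffle): [3 9 4 11 0 1 2 8 6 5 10 7]
After op 3 (in_shuffle): [2 3 8 9 6 4 5 11 10 0 7 1]
After op 4 (cut(9)): [0 7 1 2 3 8 9 6 4 5 11 10]
After op 5 (in_shuffle): [9 0 6 7 4 1 5 2 11 3 10 8]
After op 6 (reverse): [8 10 3 11 2 5 1 4 7 6 0 9]
After op 7 (cut(9)): [6 0 9 8 10 3 11 2 5 1 4 7]
After op 8 (in_shuffle): [11 6 2 0 5 9 1 8 4 10 7 3]
Card 2 is at position 2.

Answer: 2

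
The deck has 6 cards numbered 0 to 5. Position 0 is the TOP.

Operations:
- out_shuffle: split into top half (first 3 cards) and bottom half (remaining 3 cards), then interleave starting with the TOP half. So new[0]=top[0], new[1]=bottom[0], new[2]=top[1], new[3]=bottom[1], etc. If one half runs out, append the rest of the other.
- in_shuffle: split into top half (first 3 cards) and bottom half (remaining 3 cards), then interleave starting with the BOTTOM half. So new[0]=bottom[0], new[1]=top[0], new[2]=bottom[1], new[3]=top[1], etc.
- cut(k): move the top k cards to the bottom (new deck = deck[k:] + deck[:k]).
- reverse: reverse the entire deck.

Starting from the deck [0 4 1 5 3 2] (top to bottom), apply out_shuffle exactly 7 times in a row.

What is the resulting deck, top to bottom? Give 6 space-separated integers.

Answer: 0 1 3 4 5 2

Derivation:
After op 1 (out_shuffle): [0 5 4 3 1 2]
After op 2 (out_shuffle): [0 3 5 1 4 2]
After op 3 (out_shuffle): [0 1 3 4 5 2]
After op 4 (out_shuffle): [0 4 1 5 3 2]
After op 5 (out_shuffle): [0 5 4 3 1 2]
After op 6 (out_shuffle): [0 3 5 1 4 2]
After op 7 (out_shuffle): [0 1 3 4 5 2]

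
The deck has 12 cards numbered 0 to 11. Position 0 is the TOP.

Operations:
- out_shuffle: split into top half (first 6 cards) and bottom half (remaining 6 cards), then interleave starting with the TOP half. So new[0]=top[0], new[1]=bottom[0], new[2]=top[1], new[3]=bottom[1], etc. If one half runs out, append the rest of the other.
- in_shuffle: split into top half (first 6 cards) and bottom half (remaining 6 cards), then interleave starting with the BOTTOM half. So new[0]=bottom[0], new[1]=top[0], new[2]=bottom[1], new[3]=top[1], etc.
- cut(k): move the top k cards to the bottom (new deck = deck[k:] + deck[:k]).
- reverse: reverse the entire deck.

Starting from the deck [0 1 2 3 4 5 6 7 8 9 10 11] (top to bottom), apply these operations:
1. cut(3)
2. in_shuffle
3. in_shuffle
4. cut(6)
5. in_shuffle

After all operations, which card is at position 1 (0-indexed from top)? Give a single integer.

After op 1 (cut(3)): [3 4 5 6 7 8 9 10 11 0 1 2]
After op 2 (in_shuffle): [9 3 10 4 11 5 0 6 1 7 2 8]
After op 3 (in_shuffle): [0 9 6 3 1 10 7 4 2 11 8 5]
After op 4 (cut(6)): [7 4 2 11 8 5 0 9 6 3 1 10]
After op 5 (in_shuffle): [0 7 9 4 6 2 3 11 1 8 10 5]
Position 1: card 7.

Answer: 7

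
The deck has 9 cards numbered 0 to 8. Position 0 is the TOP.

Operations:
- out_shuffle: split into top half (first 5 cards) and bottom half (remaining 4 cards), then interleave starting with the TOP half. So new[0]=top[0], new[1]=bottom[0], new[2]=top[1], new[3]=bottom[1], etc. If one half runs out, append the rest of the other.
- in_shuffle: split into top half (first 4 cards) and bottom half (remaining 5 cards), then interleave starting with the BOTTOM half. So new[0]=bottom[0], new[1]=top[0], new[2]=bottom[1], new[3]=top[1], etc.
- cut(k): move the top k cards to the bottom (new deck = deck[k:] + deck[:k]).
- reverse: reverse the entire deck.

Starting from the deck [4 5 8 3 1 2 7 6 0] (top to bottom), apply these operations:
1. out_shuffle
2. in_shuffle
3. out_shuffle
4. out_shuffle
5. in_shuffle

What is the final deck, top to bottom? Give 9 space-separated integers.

After op 1 (out_shuffle): [4 2 5 7 8 6 3 0 1]
After op 2 (in_shuffle): [8 4 6 2 3 5 0 7 1]
After op 3 (out_shuffle): [8 5 4 0 6 7 2 1 3]
After op 4 (out_shuffle): [8 7 5 2 4 1 0 3 6]
After op 5 (in_shuffle): [4 8 1 7 0 5 3 2 6]

Answer: 4 8 1 7 0 5 3 2 6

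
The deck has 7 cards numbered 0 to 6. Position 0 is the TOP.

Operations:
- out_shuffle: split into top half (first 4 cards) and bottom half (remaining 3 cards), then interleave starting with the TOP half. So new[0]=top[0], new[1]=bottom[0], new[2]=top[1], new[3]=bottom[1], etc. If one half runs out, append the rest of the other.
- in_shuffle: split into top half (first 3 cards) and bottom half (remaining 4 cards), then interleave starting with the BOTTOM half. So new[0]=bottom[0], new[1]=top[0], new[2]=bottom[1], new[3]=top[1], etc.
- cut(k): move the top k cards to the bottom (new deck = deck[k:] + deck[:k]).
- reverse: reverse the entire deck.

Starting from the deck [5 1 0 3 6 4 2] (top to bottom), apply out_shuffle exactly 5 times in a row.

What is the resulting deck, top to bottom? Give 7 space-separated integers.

Answer: 5 0 6 2 1 3 4

Derivation:
After op 1 (out_shuffle): [5 6 1 4 0 2 3]
After op 2 (out_shuffle): [5 0 6 2 1 3 4]
After op 3 (out_shuffle): [5 1 0 3 6 4 2]
After op 4 (out_shuffle): [5 6 1 4 0 2 3]
After op 5 (out_shuffle): [5 0 6 2 1 3 4]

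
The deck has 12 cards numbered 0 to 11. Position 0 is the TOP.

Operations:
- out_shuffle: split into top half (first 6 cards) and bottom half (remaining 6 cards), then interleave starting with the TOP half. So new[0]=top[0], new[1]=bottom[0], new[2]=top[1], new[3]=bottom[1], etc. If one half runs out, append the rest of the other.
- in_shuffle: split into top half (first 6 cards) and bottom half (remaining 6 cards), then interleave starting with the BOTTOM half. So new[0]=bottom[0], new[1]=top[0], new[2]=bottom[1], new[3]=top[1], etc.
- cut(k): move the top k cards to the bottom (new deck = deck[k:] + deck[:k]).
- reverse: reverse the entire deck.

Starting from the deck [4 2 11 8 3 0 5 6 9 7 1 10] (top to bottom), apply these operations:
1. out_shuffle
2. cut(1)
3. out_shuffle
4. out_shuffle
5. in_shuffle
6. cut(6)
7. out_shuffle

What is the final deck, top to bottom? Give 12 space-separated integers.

After op 1 (out_shuffle): [4 5 2 6 11 9 8 7 3 1 0 10]
After op 2 (cut(1)): [5 2 6 11 9 8 7 3 1 0 10 4]
After op 3 (out_shuffle): [5 7 2 3 6 1 11 0 9 10 8 4]
After op 4 (out_shuffle): [5 11 7 0 2 9 3 10 6 8 1 4]
After op 5 (in_shuffle): [3 5 10 11 6 7 8 0 1 2 4 9]
After op 6 (cut(6)): [8 0 1 2 4 9 3 5 10 11 6 7]
After op 7 (out_shuffle): [8 3 0 5 1 10 2 11 4 6 9 7]

Answer: 8 3 0 5 1 10 2 11 4 6 9 7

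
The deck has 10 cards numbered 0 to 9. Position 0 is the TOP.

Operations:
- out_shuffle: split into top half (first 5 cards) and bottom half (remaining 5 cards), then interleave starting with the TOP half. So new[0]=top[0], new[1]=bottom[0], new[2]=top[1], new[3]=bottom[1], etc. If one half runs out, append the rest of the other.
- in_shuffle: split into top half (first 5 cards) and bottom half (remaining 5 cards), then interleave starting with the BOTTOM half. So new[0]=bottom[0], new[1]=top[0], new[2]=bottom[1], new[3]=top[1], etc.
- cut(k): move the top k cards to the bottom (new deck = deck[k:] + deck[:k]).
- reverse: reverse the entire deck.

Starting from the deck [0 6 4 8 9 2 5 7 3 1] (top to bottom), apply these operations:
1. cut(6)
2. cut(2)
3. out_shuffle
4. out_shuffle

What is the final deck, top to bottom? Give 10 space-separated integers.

Answer: 3 2 8 6 1 5 9 4 0 7

Derivation:
After op 1 (cut(6)): [5 7 3 1 0 6 4 8 9 2]
After op 2 (cut(2)): [3 1 0 6 4 8 9 2 5 7]
After op 3 (out_shuffle): [3 8 1 9 0 2 6 5 4 7]
After op 4 (out_shuffle): [3 2 8 6 1 5 9 4 0 7]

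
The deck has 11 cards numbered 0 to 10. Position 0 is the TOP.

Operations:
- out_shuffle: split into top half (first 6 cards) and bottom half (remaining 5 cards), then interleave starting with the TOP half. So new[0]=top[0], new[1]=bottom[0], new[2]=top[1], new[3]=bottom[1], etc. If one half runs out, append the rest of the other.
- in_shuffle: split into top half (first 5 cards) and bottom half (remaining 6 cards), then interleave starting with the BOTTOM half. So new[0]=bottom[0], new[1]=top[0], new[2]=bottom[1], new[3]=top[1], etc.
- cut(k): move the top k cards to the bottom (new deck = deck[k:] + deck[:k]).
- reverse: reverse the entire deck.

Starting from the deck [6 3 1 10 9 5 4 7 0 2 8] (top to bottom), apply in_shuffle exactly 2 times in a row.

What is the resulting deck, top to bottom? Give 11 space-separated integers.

After op 1 (in_shuffle): [5 6 4 3 7 1 0 10 2 9 8]
After op 2 (in_shuffle): [1 5 0 6 10 4 2 3 9 7 8]

Answer: 1 5 0 6 10 4 2 3 9 7 8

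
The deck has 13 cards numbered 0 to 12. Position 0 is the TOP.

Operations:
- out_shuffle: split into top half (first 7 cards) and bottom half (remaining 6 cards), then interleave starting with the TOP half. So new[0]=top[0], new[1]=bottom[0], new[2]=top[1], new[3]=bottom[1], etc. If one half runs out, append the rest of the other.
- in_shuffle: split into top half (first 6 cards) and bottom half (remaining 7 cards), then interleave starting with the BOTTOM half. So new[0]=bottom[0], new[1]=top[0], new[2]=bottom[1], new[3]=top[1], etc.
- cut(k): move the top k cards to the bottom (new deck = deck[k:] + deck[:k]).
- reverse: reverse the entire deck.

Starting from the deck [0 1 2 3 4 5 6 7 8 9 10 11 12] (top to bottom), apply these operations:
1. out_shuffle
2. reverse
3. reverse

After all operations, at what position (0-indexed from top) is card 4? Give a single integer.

Answer: 8

Derivation:
After op 1 (out_shuffle): [0 7 1 8 2 9 3 10 4 11 5 12 6]
After op 2 (reverse): [6 12 5 11 4 10 3 9 2 8 1 7 0]
After op 3 (reverse): [0 7 1 8 2 9 3 10 4 11 5 12 6]
Card 4 is at position 8.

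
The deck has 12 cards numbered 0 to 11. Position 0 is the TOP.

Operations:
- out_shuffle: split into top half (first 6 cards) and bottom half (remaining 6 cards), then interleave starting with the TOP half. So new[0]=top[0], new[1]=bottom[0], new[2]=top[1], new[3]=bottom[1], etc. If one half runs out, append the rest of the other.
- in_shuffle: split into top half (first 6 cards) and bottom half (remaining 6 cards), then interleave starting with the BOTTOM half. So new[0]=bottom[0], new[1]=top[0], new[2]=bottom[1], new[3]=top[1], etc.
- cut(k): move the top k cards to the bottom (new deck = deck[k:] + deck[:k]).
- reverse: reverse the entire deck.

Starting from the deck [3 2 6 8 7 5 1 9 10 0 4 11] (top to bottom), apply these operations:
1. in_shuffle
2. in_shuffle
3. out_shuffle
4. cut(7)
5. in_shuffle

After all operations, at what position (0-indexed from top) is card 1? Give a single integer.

After op 1 (in_shuffle): [1 3 9 2 10 6 0 8 4 7 11 5]
After op 2 (in_shuffle): [0 1 8 3 4 9 7 2 11 10 5 6]
After op 3 (out_shuffle): [0 7 1 2 8 11 3 10 4 5 9 6]
After op 4 (cut(7)): [10 4 5 9 6 0 7 1 2 8 11 3]
After op 5 (in_shuffle): [7 10 1 4 2 5 8 9 11 6 3 0]
Card 1 is at position 2.

Answer: 2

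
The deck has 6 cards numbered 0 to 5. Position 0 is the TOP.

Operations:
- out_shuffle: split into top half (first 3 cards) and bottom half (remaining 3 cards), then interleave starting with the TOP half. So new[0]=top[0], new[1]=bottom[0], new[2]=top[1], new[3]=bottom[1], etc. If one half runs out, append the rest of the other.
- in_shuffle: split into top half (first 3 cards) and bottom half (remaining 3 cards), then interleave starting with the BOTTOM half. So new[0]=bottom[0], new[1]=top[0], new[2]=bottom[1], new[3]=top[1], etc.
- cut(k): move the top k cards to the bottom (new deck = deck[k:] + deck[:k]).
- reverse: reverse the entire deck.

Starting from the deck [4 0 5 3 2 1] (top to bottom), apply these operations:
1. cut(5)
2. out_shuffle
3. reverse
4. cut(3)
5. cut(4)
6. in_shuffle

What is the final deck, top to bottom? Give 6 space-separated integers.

After op 1 (cut(5)): [1 4 0 5 3 2]
After op 2 (out_shuffle): [1 5 4 3 0 2]
After op 3 (reverse): [2 0 3 4 5 1]
After op 4 (cut(3)): [4 5 1 2 0 3]
After op 5 (cut(4)): [0 3 4 5 1 2]
After op 6 (in_shuffle): [5 0 1 3 2 4]

Answer: 5 0 1 3 2 4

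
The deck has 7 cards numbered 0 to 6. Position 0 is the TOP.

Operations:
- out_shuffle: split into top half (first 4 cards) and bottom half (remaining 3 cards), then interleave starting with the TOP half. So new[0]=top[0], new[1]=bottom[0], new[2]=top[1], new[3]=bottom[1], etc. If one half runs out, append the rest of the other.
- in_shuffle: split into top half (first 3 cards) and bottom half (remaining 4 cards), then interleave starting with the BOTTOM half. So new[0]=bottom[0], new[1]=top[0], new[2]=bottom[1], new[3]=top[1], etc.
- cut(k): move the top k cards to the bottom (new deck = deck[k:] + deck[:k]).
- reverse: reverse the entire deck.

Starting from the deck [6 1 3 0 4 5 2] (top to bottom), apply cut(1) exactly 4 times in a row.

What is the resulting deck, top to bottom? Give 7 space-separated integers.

Answer: 4 5 2 6 1 3 0

Derivation:
After op 1 (cut(1)): [1 3 0 4 5 2 6]
After op 2 (cut(1)): [3 0 4 5 2 6 1]
After op 3 (cut(1)): [0 4 5 2 6 1 3]
After op 4 (cut(1)): [4 5 2 6 1 3 0]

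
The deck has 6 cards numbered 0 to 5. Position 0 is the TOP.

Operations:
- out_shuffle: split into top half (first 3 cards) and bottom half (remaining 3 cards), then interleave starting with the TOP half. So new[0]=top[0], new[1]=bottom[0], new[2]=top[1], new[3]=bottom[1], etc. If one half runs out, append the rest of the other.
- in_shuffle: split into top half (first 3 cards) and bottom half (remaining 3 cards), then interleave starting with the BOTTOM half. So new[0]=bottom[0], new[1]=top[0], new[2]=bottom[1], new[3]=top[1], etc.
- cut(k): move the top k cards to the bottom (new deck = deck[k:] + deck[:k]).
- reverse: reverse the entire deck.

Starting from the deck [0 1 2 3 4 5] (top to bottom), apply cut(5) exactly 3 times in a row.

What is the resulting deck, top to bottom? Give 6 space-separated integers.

Answer: 3 4 5 0 1 2

Derivation:
After op 1 (cut(5)): [5 0 1 2 3 4]
After op 2 (cut(5)): [4 5 0 1 2 3]
After op 3 (cut(5)): [3 4 5 0 1 2]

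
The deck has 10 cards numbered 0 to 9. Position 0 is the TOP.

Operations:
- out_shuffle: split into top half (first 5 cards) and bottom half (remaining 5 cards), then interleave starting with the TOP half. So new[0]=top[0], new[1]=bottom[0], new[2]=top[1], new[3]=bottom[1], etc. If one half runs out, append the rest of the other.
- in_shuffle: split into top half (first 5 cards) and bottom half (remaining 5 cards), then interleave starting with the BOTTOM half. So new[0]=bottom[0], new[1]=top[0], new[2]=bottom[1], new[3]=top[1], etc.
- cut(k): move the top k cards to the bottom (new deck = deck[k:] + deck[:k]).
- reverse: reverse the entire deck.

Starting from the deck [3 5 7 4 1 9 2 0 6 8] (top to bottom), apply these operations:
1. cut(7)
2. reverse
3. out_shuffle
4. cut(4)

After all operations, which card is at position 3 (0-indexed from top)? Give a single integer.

After op 1 (cut(7)): [0 6 8 3 5 7 4 1 9 2]
After op 2 (reverse): [2 9 1 4 7 5 3 8 6 0]
After op 3 (out_shuffle): [2 5 9 3 1 8 4 6 7 0]
After op 4 (cut(4)): [1 8 4 6 7 0 2 5 9 3]
Position 3: card 6.

Answer: 6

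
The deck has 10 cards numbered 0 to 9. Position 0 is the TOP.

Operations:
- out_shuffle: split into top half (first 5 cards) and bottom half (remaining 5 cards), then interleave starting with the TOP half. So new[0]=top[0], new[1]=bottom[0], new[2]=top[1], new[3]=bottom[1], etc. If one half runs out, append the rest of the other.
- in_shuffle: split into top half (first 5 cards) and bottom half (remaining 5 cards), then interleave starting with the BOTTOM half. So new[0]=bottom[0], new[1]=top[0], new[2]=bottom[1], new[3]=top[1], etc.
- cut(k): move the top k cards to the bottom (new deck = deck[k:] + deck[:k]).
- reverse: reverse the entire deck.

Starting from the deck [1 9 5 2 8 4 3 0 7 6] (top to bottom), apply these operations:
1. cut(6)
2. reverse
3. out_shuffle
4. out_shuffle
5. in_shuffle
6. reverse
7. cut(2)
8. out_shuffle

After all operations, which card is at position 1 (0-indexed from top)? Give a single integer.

Answer: 6

Derivation:
After op 1 (cut(6)): [3 0 7 6 1 9 5 2 8 4]
After op 2 (reverse): [4 8 2 5 9 1 6 7 0 3]
After op 3 (out_shuffle): [4 1 8 6 2 7 5 0 9 3]
After op 4 (out_shuffle): [4 7 1 5 8 0 6 9 2 3]
After op 5 (in_shuffle): [0 4 6 7 9 1 2 5 3 8]
After op 6 (reverse): [8 3 5 2 1 9 7 6 4 0]
After op 7 (cut(2)): [5 2 1 9 7 6 4 0 8 3]
After op 8 (out_shuffle): [5 6 2 4 1 0 9 8 7 3]
Position 1: card 6.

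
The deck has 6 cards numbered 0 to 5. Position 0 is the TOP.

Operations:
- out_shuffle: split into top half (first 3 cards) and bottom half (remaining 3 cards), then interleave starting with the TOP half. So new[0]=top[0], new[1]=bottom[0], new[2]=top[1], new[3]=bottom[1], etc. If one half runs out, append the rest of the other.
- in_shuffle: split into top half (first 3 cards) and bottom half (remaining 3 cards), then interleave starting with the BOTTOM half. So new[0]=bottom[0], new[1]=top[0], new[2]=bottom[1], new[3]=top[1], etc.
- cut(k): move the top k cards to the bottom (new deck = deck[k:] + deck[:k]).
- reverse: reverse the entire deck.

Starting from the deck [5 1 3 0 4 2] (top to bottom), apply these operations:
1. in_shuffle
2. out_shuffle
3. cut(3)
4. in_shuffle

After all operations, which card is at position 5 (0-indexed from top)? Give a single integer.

After op 1 (in_shuffle): [0 5 4 1 2 3]
After op 2 (out_shuffle): [0 1 5 2 4 3]
After op 3 (cut(3)): [2 4 3 0 1 5]
After op 4 (in_shuffle): [0 2 1 4 5 3]
Position 5: card 3.

Answer: 3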